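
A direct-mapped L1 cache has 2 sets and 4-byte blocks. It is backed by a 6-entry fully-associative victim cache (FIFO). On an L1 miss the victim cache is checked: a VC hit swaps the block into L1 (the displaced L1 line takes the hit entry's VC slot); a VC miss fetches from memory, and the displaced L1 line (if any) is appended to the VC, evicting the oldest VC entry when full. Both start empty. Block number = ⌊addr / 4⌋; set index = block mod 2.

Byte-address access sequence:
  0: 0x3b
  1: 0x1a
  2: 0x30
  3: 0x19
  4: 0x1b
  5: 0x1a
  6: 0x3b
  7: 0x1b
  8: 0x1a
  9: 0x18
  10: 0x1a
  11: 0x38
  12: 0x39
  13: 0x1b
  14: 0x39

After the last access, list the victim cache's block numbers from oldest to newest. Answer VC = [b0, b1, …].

#0 0x3b→b14/s0 MISS; vc=[]
#1 0x1a→b6/s0 MISS; vc=[14]
#2 0x30→b12/s0 MISS; vc=[14,6]
#3 0x19→b6/s0 VC-HIT; vc=[14,12]
#4 0x1b→b6/s0 L1-HIT; vc=[14,12]
#5 0x1a→b6/s0 L1-HIT; vc=[14,12]
#6 0x3b→b14/s0 VC-HIT; vc=[6,12]
#7 0x1b→b6/s0 VC-HIT; vc=[14,12]
#8 0x1a→b6/s0 L1-HIT; vc=[14,12]
#9 0x18→b6/s0 L1-HIT; vc=[14,12]
#10 0x1a→b6/s0 L1-HIT; vc=[14,12]
#11 0x38→b14/s0 VC-HIT; vc=[6,12]
#12 0x39→b14/s0 L1-HIT; vc=[6,12]
#13 0x1b→b6/s0 VC-HIT; vc=[14,12]
#14 0x39→b14/s0 VC-HIT; vc=[6,12]

VC = [6, 12]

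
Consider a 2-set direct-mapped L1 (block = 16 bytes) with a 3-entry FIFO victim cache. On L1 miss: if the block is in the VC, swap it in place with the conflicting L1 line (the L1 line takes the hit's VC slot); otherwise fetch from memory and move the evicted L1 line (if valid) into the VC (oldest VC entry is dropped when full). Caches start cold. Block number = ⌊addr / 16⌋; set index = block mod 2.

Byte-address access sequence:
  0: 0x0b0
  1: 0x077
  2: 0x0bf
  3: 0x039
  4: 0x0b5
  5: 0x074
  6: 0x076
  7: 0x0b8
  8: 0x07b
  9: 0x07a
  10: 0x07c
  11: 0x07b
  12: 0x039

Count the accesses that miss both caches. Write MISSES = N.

#0 0xb0→b11/s1 MISS; vc=[]
#1 0x77→b7/s1 MISS; vc=[11]
#2 0xbf→b11/s1 VC-HIT; vc=[7]
#3 0x39→b3/s1 MISS; vc=[7,11]
#4 0xb5→b11/s1 VC-HIT; vc=[7,3]
#5 0x74→b7/s1 VC-HIT; vc=[11,3]
#6 0x76→b7/s1 L1-HIT; vc=[11,3]
#7 0xb8→b11/s1 VC-HIT; vc=[7,3]
#8 0x7b→b7/s1 VC-HIT; vc=[11,3]
#9 0x7a→b7/s1 L1-HIT; vc=[11,3]
#10 0x7c→b7/s1 L1-HIT; vc=[11,3]
#11 0x7b→b7/s1 L1-HIT; vc=[11,3]
#12 0x39→b3/s1 VC-HIT; vc=[11,7]

MISSES = 3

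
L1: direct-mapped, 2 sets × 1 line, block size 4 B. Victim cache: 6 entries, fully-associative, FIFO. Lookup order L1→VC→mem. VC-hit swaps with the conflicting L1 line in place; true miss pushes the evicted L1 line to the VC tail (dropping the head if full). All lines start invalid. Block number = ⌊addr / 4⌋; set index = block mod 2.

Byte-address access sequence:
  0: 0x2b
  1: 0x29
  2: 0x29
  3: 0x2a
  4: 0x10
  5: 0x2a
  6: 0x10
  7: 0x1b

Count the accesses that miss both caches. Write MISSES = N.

#0 0x2b→b10/s0 MISS; vc=[]
#1 0x29→b10/s0 L1-HIT; vc=[]
#2 0x29→b10/s0 L1-HIT; vc=[]
#3 0x2a→b10/s0 L1-HIT; vc=[]
#4 0x10→b4/s0 MISS; vc=[10]
#5 0x2a→b10/s0 VC-HIT; vc=[4]
#6 0x10→b4/s0 VC-HIT; vc=[10]
#7 0x1b→b6/s0 MISS; vc=[10,4]

MISSES = 3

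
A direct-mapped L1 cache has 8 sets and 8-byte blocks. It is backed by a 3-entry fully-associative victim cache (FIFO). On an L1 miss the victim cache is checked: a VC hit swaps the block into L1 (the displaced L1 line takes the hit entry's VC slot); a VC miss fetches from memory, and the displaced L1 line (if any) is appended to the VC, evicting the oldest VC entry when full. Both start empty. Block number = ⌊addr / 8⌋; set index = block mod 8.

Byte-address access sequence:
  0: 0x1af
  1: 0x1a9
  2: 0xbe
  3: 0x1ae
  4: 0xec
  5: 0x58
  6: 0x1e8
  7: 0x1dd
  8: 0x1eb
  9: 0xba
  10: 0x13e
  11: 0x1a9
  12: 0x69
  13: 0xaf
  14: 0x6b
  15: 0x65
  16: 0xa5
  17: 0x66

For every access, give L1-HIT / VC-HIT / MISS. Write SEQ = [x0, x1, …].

  [0] addr=0x1af blk=53 s=5: MISS | VC []
  [1] addr=0x1a9 blk=53 s=5: L1-HIT | VC []
  [2] addr=0xbe blk=23 s=7: MISS | VC []
  [3] addr=0x1ae blk=53 s=5: L1-HIT | VC []
  [4] addr=0xec blk=29 s=5: MISS | VC [53]
  [5] addr=0x58 blk=11 s=3: MISS | VC [53]
  [6] addr=0x1e8 blk=61 s=5: MISS | VC [53, 29]
  [7] addr=0x1dd blk=59 s=3: MISS | VC [53, 29, 11]
  [8] addr=0x1eb blk=61 s=5: L1-HIT | VC [53, 29, 11]
  [9] addr=0xba blk=23 s=7: L1-HIT | VC [53, 29, 11]
  [10] addr=0x13e blk=39 s=7: MISS | VC [29, 11, 23]
  [11] addr=0x1a9 blk=53 s=5: MISS | VC [11, 23, 61]
  [12] addr=0x69 blk=13 s=5: MISS | VC [23, 61, 53]
  [13] addr=0xaf blk=21 s=5: MISS | VC [61, 53, 13]
  [14] addr=0x6b blk=13 s=5: VC-HIT | VC [61, 53, 21]
  [15] addr=0x65 blk=12 s=4: MISS | VC [61, 53, 21]
  [16] addr=0xa5 blk=20 s=4: MISS | VC [53, 21, 12]
  [17] addr=0x66 blk=12 s=4: VC-HIT | VC [53, 21, 20]

SEQ = [MISS, L1-HIT, MISS, L1-HIT, MISS, MISS, MISS, MISS, L1-HIT, L1-HIT, MISS, MISS, MISS, MISS, VC-HIT, MISS, MISS, VC-HIT]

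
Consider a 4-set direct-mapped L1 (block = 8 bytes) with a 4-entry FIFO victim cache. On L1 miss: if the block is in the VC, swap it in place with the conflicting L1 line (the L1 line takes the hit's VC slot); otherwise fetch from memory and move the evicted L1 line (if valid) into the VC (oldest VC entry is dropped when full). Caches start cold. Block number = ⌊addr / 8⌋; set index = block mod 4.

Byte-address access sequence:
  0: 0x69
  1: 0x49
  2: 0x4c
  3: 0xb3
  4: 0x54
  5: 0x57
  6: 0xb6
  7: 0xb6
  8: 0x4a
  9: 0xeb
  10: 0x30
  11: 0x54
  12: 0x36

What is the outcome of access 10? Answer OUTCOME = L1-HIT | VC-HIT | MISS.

OUTCOME = MISS

#0 0x69→b13/s1 MISS; vc=[]
#1 0x49→b9/s1 MISS; vc=[13]
#2 0x4c→b9/s1 L1-HIT; vc=[13]
#3 0xb3→b22/s2 MISS; vc=[13]
#4 0x54→b10/s2 MISS; vc=[13,22]
#5 0x57→b10/s2 L1-HIT; vc=[13,22]
#6 0xb6→b22/s2 VC-HIT; vc=[13,10]
#7 0xb6→b22/s2 L1-HIT; vc=[13,10]
#8 0x4a→b9/s1 L1-HIT; vc=[13,10]
#9 0xeb→b29/s1 MISS; vc=[13,10,9]
#10 0x30→b6/s2 MISS; vc=[13,10,9,22]
#11 0x54→b10/s2 VC-HIT; vc=[13,6,9,22]
#12 0x36→b6/s2 VC-HIT; vc=[13,10,9,22]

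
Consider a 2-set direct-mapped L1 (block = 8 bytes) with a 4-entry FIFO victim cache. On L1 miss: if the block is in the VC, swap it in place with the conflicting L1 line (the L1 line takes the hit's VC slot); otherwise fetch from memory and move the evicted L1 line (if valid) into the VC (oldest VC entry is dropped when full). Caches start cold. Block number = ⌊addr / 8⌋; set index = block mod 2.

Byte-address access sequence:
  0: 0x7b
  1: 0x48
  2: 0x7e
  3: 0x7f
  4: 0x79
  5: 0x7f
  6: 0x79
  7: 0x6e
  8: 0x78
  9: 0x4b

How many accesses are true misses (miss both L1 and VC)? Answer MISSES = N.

  [0] addr=0x7b blk=15 s=1: MISS | VC []
  [1] addr=0x48 blk=9 s=1: MISS | VC [15]
  [2] addr=0x7e blk=15 s=1: VC-HIT | VC [9]
  [3] addr=0x7f blk=15 s=1: L1-HIT | VC [9]
  [4] addr=0x79 blk=15 s=1: L1-HIT | VC [9]
  [5] addr=0x7f blk=15 s=1: L1-HIT | VC [9]
  [6] addr=0x79 blk=15 s=1: L1-HIT | VC [9]
  [7] addr=0x6e blk=13 s=1: MISS | VC [9, 15]
  [8] addr=0x78 blk=15 s=1: VC-HIT | VC [9, 13]
  [9] addr=0x4b blk=9 s=1: VC-HIT | VC [15, 13]

MISSES = 3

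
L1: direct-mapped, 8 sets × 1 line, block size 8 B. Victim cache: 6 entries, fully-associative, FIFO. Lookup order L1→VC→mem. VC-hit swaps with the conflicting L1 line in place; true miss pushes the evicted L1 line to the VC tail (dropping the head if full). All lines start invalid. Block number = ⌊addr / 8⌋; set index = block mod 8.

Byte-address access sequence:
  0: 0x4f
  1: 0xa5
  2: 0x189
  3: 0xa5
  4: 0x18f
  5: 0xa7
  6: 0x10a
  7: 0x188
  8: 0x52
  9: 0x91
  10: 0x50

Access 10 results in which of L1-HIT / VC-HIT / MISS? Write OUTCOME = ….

0: 0x4f (blk 9, set 1) → MISS  vc=[]
1: 0xa5 (blk 20, set 4) → MISS  vc=[]
2: 0x189 (blk 49, set 1) → MISS  vc=[9]
3: 0xa5 (blk 20, set 4) → L1-HIT  vc=[9]
4: 0x18f (blk 49, set 1) → L1-HIT  vc=[9]
5: 0xa7 (blk 20, set 4) → L1-HIT  vc=[9]
6: 0x10a (blk 33, set 1) → MISS  vc=[9, 49]
7: 0x188 (blk 49, set 1) → VC-HIT  vc=[9, 33]
8: 0x52 (blk 10, set 2) → MISS  vc=[9, 33]
9: 0x91 (blk 18, set 2) → MISS  vc=[9, 33, 10]
10: 0x50 (blk 10, set 2) → VC-HIT  vc=[9, 33, 18]

OUTCOME = VC-HIT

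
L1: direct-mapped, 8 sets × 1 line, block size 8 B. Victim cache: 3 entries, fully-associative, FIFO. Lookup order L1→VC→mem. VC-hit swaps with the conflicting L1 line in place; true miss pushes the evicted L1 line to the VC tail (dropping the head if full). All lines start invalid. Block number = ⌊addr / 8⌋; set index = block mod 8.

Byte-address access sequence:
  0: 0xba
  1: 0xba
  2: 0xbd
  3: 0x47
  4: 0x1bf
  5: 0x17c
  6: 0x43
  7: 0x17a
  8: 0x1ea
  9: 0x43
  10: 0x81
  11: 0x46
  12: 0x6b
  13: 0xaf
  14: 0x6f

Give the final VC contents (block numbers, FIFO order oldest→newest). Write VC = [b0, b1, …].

VC = [16, 61, 21]

  [0] addr=0xba blk=23 s=7: MISS | VC []
  [1] addr=0xba blk=23 s=7: L1-HIT | VC []
  [2] addr=0xbd blk=23 s=7: L1-HIT | VC []
  [3] addr=0x47 blk=8 s=0: MISS | VC []
  [4] addr=0x1bf blk=55 s=7: MISS | VC [23]
  [5] addr=0x17c blk=47 s=7: MISS | VC [23, 55]
  [6] addr=0x43 blk=8 s=0: L1-HIT | VC [23, 55]
  [7] addr=0x17a blk=47 s=7: L1-HIT | VC [23, 55]
  [8] addr=0x1ea blk=61 s=5: MISS | VC [23, 55]
  [9] addr=0x43 blk=8 s=0: L1-HIT | VC [23, 55]
  [10] addr=0x81 blk=16 s=0: MISS | VC [23, 55, 8]
  [11] addr=0x46 blk=8 s=0: VC-HIT | VC [23, 55, 16]
  [12] addr=0x6b blk=13 s=5: MISS | VC [55, 16, 61]
  [13] addr=0xaf blk=21 s=5: MISS | VC [16, 61, 13]
  [14] addr=0x6f blk=13 s=5: VC-HIT | VC [16, 61, 21]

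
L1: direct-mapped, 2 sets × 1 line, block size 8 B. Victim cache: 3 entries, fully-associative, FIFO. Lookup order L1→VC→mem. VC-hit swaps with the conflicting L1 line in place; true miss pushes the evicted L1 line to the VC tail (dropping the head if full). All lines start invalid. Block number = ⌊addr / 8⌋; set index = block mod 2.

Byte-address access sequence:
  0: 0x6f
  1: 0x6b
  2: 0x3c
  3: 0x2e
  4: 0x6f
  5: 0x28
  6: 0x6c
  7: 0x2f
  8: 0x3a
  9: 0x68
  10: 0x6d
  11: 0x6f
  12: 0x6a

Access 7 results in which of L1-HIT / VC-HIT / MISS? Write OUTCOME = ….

OUTCOME = VC-HIT

  [0] addr=0x6f blk=13 s=1: MISS | VC []
  [1] addr=0x6b blk=13 s=1: L1-HIT | VC []
  [2] addr=0x3c blk=7 s=1: MISS | VC [13]
  [3] addr=0x2e blk=5 s=1: MISS | VC [13, 7]
  [4] addr=0x6f blk=13 s=1: VC-HIT | VC [5, 7]
  [5] addr=0x28 blk=5 s=1: VC-HIT | VC [13, 7]
  [6] addr=0x6c blk=13 s=1: VC-HIT | VC [5, 7]
  [7] addr=0x2f blk=5 s=1: VC-HIT | VC [13, 7]
  [8] addr=0x3a blk=7 s=1: VC-HIT | VC [13, 5]
  [9] addr=0x68 blk=13 s=1: VC-HIT | VC [7, 5]
  [10] addr=0x6d blk=13 s=1: L1-HIT | VC [7, 5]
  [11] addr=0x6f blk=13 s=1: L1-HIT | VC [7, 5]
  [12] addr=0x6a blk=13 s=1: L1-HIT | VC [7, 5]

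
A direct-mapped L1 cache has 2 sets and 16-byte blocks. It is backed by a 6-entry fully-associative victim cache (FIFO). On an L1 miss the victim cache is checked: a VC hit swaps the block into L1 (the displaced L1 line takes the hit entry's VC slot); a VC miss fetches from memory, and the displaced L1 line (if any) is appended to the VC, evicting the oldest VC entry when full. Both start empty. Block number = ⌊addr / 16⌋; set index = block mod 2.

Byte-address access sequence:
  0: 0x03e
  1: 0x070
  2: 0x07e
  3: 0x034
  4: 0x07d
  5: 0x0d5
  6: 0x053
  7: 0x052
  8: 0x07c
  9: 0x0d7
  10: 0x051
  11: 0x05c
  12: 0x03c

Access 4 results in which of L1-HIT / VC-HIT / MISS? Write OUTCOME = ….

OUTCOME = VC-HIT

0: 0x3e (blk 3, set 1) → MISS  vc=[]
1: 0x70 (blk 7, set 1) → MISS  vc=[3]
2: 0x7e (blk 7, set 1) → L1-HIT  vc=[3]
3: 0x34 (blk 3, set 1) → VC-HIT  vc=[7]
4: 0x7d (blk 7, set 1) → VC-HIT  vc=[3]
5: 0xd5 (blk 13, set 1) → MISS  vc=[3, 7]
6: 0x53 (blk 5, set 1) → MISS  vc=[3, 7, 13]
7: 0x52 (blk 5, set 1) → L1-HIT  vc=[3, 7, 13]
8: 0x7c (blk 7, set 1) → VC-HIT  vc=[3, 5, 13]
9: 0xd7 (blk 13, set 1) → VC-HIT  vc=[3, 5, 7]
10: 0x51 (blk 5, set 1) → VC-HIT  vc=[3, 13, 7]
11: 0x5c (blk 5, set 1) → L1-HIT  vc=[3, 13, 7]
12: 0x3c (blk 3, set 1) → VC-HIT  vc=[5, 13, 7]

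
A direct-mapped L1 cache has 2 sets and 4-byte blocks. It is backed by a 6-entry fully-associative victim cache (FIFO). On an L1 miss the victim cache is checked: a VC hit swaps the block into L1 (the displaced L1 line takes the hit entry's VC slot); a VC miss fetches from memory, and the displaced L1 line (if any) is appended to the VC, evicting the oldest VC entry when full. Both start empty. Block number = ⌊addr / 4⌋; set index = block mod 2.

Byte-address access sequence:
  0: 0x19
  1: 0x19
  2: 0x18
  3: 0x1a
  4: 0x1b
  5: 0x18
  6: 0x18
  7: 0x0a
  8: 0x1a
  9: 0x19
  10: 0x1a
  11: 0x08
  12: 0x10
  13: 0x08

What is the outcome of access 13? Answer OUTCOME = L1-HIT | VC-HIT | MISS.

#0 0x19→b6/s0 MISS; vc=[]
#1 0x19→b6/s0 L1-HIT; vc=[]
#2 0x18→b6/s0 L1-HIT; vc=[]
#3 0x1a→b6/s0 L1-HIT; vc=[]
#4 0x1b→b6/s0 L1-HIT; vc=[]
#5 0x18→b6/s0 L1-HIT; vc=[]
#6 0x18→b6/s0 L1-HIT; vc=[]
#7 0xa→b2/s0 MISS; vc=[6]
#8 0x1a→b6/s0 VC-HIT; vc=[2]
#9 0x19→b6/s0 L1-HIT; vc=[2]
#10 0x1a→b6/s0 L1-HIT; vc=[2]
#11 0x8→b2/s0 VC-HIT; vc=[6]
#12 0x10→b4/s0 MISS; vc=[6,2]
#13 0x8→b2/s0 VC-HIT; vc=[6,4]

OUTCOME = VC-HIT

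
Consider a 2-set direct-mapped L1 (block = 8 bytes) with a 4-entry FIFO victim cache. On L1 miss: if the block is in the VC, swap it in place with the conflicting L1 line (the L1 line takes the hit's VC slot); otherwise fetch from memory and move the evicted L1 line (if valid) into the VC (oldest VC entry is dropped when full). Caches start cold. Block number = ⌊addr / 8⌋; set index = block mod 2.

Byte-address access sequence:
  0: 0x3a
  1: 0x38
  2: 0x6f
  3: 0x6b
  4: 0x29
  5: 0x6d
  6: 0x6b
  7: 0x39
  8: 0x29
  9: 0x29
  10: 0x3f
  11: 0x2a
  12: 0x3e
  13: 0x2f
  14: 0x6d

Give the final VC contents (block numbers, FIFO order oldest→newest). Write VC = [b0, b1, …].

#0 0x3a→b7/s1 MISS; vc=[]
#1 0x38→b7/s1 L1-HIT; vc=[]
#2 0x6f→b13/s1 MISS; vc=[7]
#3 0x6b→b13/s1 L1-HIT; vc=[7]
#4 0x29→b5/s1 MISS; vc=[7,13]
#5 0x6d→b13/s1 VC-HIT; vc=[7,5]
#6 0x6b→b13/s1 L1-HIT; vc=[7,5]
#7 0x39→b7/s1 VC-HIT; vc=[13,5]
#8 0x29→b5/s1 VC-HIT; vc=[13,7]
#9 0x29→b5/s1 L1-HIT; vc=[13,7]
#10 0x3f→b7/s1 VC-HIT; vc=[13,5]
#11 0x2a→b5/s1 VC-HIT; vc=[13,7]
#12 0x3e→b7/s1 VC-HIT; vc=[13,5]
#13 0x2f→b5/s1 VC-HIT; vc=[13,7]
#14 0x6d→b13/s1 VC-HIT; vc=[5,7]

VC = [5, 7]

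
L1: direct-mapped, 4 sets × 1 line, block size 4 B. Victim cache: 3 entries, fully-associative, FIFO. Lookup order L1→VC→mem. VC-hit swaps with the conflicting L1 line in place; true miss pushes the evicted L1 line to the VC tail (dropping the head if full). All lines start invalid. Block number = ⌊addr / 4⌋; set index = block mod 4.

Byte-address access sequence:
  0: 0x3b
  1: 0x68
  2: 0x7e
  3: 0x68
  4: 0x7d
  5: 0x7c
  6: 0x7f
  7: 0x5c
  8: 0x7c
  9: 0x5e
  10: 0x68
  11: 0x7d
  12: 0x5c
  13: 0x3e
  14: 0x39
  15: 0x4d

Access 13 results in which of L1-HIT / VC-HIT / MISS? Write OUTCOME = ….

  [0] addr=0x3b blk=14 s=2: MISS | VC []
  [1] addr=0x68 blk=26 s=2: MISS | VC [14]
  [2] addr=0x7e blk=31 s=3: MISS | VC [14]
  [3] addr=0x68 blk=26 s=2: L1-HIT | VC [14]
  [4] addr=0x7d blk=31 s=3: L1-HIT | VC [14]
  [5] addr=0x7c blk=31 s=3: L1-HIT | VC [14]
  [6] addr=0x7f blk=31 s=3: L1-HIT | VC [14]
  [7] addr=0x5c blk=23 s=3: MISS | VC [14, 31]
  [8] addr=0x7c blk=31 s=3: VC-HIT | VC [14, 23]
  [9] addr=0x5e blk=23 s=3: VC-HIT | VC [14, 31]
  [10] addr=0x68 blk=26 s=2: L1-HIT | VC [14, 31]
  [11] addr=0x7d blk=31 s=3: VC-HIT | VC [14, 23]
  [12] addr=0x5c blk=23 s=3: VC-HIT | VC [14, 31]
  [13] addr=0x3e blk=15 s=3: MISS | VC [14, 31, 23]
  [14] addr=0x39 blk=14 s=2: VC-HIT | VC [26, 31, 23]
  [15] addr=0x4d blk=19 s=3: MISS | VC [31, 23, 15]

OUTCOME = MISS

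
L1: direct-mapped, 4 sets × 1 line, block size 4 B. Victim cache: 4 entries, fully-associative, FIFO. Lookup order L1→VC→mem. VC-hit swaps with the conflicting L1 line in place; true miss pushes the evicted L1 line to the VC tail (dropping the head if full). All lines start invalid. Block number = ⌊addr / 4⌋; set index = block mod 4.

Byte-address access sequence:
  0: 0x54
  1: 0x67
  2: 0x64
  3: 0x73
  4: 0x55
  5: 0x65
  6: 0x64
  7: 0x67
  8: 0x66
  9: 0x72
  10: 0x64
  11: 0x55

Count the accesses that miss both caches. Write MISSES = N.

MISSES = 3

#0 0x54→b21/s1 MISS; vc=[]
#1 0x67→b25/s1 MISS; vc=[21]
#2 0x64→b25/s1 L1-HIT; vc=[21]
#3 0x73→b28/s0 MISS; vc=[21]
#4 0x55→b21/s1 VC-HIT; vc=[25]
#5 0x65→b25/s1 VC-HIT; vc=[21]
#6 0x64→b25/s1 L1-HIT; vc=[21]
#7 0x67→b25/s1 L1-HIT; vc=[21]
#8 0x66→b25/s1 L1-HIT; vc=[21]
#9 0x72→b28/s0 L1-HIT; vc=[21]
#10 0x64→b25/s1 L1-HIT; vc=[21]
#11 0x55→b21/s1 VC-HIT; vc=[25]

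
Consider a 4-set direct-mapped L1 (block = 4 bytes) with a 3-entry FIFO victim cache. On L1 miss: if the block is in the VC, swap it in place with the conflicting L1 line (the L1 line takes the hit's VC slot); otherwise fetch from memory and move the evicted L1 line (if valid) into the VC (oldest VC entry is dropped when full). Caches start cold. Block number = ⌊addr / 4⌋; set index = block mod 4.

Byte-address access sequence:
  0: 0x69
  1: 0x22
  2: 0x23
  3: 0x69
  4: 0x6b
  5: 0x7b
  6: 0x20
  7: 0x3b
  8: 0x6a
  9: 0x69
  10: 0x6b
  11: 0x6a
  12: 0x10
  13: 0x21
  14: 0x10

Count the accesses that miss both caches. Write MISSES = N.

MISSES = 5

  [0] addr=0x69 blk=26 s=2: MISS | VC []
  [1] addr=0x22 blk=8 s=0: MISS | VC []
  [2] addr=0x23 blk=8 s=0: L1-HIT | VC []
  [3] addr=0x69 blk=26 s=2: L1-HIT | VC []
  [4] addr=0x6b blk=26 s=2: L1-HIT | VC []
  [5] addr=0x7b blk=30 s=2: MISS | VC [26]
  [6] addr=0x20 blk=8 s=0: L1-HIT | VC [26]
  [7] addr=0x3b blk=14 s=2: MISS | VC [26, 30]
  [8] addr=0x6a blk=26 s=2: VC-HIT | VC [14, 30]
  [9] addr=0x69 blk=26 s=2: L1-HIT | VC [14, 30]
  [10] addr=0x6b blk=26 s=2: L1-HIT | VC [14, 30]
  [11] addr=0x6a blk=26 s=2: L1-HIT | VC [14, 30]
  [12] addr=0x10 blk=4 s=0: MISS | VC [14, 30, 8]
  [13] addr=0x21 blk=8 s=0: VC-HIT | VC [14, 30, 4]
  [14] addr=0x10 blk=4 s=0: VC-HIT | VC [14, 30, 8]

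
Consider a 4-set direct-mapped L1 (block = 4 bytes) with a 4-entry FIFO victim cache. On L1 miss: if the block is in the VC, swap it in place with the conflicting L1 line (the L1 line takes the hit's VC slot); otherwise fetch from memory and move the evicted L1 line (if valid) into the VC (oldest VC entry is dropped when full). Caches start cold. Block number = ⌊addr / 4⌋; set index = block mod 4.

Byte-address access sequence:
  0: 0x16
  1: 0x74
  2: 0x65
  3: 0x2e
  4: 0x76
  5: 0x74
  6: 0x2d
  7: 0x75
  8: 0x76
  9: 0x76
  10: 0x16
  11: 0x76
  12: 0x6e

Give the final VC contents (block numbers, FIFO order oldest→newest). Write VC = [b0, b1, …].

0: 0x16 (blk 5, set 1) → MISS  vc=[]
1: 0x74 (blk 29, set 1) → MISS  vc=[5]
2: 0x65 (blk 25, set 1) → MISS  vc=[5, 29]
3: 0x2e (blk 11, set 3) → MISS  vc=[5, 29]
4: 0x76 (blk 29, set 1) → VC-HIT  vc=[5, 25]
5: 0x74 (blk 29, set 1) → L1-HIT  vc=[5, 25]
6: 0x2d (blk 11, set 3) → L1-HIT  vc=[5, 25]
7: 0x75 (blk 29, set 1) → L1-HIT  vc=[5, 25]
8: 0x76 (blk 29, set 1) → L1-HIT  vc=[5, 25]
9: 0x76 (blk 29, set 1) → L1-HIT  vc=[5, 25]
10: 0x16 (blk 5, set 1) → VC-HIT  vc=[29, 25]
11: 0x76 (blk 29, set 1) → VC-HIT  vc=[5, 25]
12: 0x6e (blk 27, set 3) → MISS  vc=[5, 25, 11]

VC = [5, 25, 11]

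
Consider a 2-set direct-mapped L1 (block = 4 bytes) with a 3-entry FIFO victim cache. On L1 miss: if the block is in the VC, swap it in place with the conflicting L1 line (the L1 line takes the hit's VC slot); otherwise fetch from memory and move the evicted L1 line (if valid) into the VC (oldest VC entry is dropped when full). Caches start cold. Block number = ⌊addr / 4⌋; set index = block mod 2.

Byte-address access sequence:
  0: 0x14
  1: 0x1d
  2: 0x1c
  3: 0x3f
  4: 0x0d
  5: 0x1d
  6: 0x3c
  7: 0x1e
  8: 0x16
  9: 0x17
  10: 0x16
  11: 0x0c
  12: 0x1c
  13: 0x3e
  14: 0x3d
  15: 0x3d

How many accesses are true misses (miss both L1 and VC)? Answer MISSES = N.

MISSES = 4

0: 0x14 (blk 5, set 1) → MISS  vc=[]
1: 0x1d (blk 7, set 1) → MISS  vc=[5]
2: 0x1c (blk 7, set 1) → L1-HIT  vc=[5]
3: 0x3f (blk 15, set 1) → MISS  vc=[5, 7]
4: 0xd (blk 3, set 1) → MISS  vc=[5, 7, 15]
5: 0x1d (blk 7, set 1) → VC-HIT  vc=[5, 3, 15]
6: 0x3c (blk 15, set 1) → VC-HIT  vc=[5, 3, 7]
7: 0x1e (blk 7, set 1) → VC-HIT  vc=[5, 3, 15]
8: 0x16 (blk 5, set 1) → VC-HIT  vc=[7, 3, 15]
9: 0x17 (blk 5, set 1) → L1-HIT  vc=[7, 3, 15]
10: 0x16 (blk 5, set 1) → L1-HIT  vc=[7, 3, 15]
11: 0xc (blk 3, set 1) → VC-HIT  vc=[7, 5, 15]
12: 0x1c (blk 7, set 1) → VC-HIT  vc=[3, 5, 15]
13: 0x3e (blk 15, set 1) → VC-HIT  vc=[3, 5, 7]
14: 0x3d (blk 15, set 1) → L1-HIT  vc=[3, 5, 7]
15: 0x3d (blk 15, set 1) → L1-HIT  vc=[3, 5, 7]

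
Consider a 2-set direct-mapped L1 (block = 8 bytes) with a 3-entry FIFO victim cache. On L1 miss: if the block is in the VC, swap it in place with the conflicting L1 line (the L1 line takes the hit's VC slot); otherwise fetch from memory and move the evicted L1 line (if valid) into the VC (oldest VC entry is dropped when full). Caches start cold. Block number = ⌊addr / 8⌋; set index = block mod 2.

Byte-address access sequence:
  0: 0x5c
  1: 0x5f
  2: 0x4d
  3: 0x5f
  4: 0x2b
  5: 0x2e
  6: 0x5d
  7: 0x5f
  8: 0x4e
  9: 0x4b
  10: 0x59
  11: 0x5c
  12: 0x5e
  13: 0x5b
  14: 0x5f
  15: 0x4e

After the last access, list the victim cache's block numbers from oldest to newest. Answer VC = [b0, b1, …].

#0 0x5c→b11/s1 MISS; vc=[]
#1 0x5f→b11/s1 L1-HIT; vc=[]
#2 0x4d→b9/s1 MISS; vc=[11]
#3 0x5f→b11/s1 VC-HIT; vc=[9]
#4 0x2b→b5/s1 MISS; vc=[9,11]
#5 0x2e→b5/s1 L1-HIT; vc=[9,11]
#6 0x5d→b11/s1 VC-HIT; vc=[9,5]
#7 0x5f→b11/s1 L1-HIT; vc=[9,5]
#8 0x4e→b9/s1 VC-HIT; vc=[11,5]
#9 0x4b→b9/s1 L1-HIT; vc=[11,5]
#10 0x59→b11/s1 VC-HIT; vc=[9,5]
#11 0x5c→b11/s1 L1-HIT; vc=[9,5]
#12 0x5e→b11/s1 L1-HIT; vc=[9,5]
#13 0x5b→b11/s1 L1-HIT; vc=[9,5]
#14 0x5f→b11/s1 L1-HIT; vc=[9,5]
#15 0x4e→b9/s1 VC-HIT; vc=[11,5]

VC = [11, 5]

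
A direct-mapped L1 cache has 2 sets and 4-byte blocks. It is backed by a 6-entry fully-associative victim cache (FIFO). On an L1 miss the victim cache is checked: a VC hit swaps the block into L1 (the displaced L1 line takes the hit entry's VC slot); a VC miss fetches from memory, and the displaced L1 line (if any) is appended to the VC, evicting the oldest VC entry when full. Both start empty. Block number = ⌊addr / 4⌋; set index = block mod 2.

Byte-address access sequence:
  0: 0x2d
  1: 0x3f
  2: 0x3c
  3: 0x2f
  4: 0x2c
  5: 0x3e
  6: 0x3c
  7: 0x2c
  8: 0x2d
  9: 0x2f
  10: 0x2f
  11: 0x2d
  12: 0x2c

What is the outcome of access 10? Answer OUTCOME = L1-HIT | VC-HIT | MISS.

0: 0x2d (blk 11, set 1) → MISS  vc=[]
1: 0x3f (blk 15, set 1) → MISS  vc=[11]
2: 0x3c (blk 15, set 1) → L1-HIT  vc=[11]
3: 0x2f (blk 11, set 1) → VC-HIT  vc=[15]
4: 0x2c (blk 11, set 1) → L1-HIT  vc=[15]
5: 0x3e (blk 15, set 1) → VC-HIT  vc=[11]
6: 0x3c (blk 15, set 1) → L1-HIT  vc=[11]
7: 0x2c (blk 11, set 1) → VC-HIT  vc=[15]
8: 0x2d (blk 11, set 1) → L1-HIT  vc=[15]
9: 0x2f (blk 11, set 1) → L1-HIT  vc=[15]
10: 0x2f (blk 11, set 1) → L1-HIT  vc=[15]
11: 0x2d (blk 11, set 1) → L1-HIT  vc=[15]
12: 0x2c (blk 11, set 1) → L1-HIT  vc=[15]

OUTCOME = L1-HIT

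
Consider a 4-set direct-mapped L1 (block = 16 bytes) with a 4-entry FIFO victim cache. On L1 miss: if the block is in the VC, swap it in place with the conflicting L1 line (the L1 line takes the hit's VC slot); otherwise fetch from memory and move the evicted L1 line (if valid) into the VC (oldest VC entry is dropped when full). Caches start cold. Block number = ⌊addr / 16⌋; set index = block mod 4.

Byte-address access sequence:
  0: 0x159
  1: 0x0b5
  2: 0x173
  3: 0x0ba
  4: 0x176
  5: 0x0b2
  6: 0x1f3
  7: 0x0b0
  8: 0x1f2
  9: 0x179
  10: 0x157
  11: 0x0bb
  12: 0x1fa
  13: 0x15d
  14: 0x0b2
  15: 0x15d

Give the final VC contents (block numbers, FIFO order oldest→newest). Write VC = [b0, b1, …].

#0 0x159→b21/s1 MISS; vc=[]
#1 0xb5→b11/s3 MISS; vc=[]
#2 0x173→b23/s3 MISS; vc=[11]
#3 0xba→b11/s3 VC-HIT; vc=[23]
#4 0x176→b23/s3 VC-HIT; vc=[11]
#5 0xb2→b11/s3 VC-HIT; vc=[23]
#6 0x1f3→b31/s3 MISS; vc=[23,11]
#7 0xb0→b11/s3 VC-HIT; vc=[23,31]
#8 0x1f2→b31/s3 VC-HIT; vc=[23,11]
#9 0x179→b23/s3 VC-HIT; vc=[31,11]
#10 0x157→b21/s1 L1-HIT; vc=[31,11]
#11 0xbb→b11/s3 VC-HIT; vc=[31,23]
#12 0x1fa→b31/s3 VC-HIT; vc=[11,23]
#13 0x15d→b21/s1 L1-HIT; vc=[11,23]
#14 0xb2→b11/s3 VC-HIT; vc=[31,23]
#15 0x15d→b21/s1 L1-HIT; vc=[31,23]

VC = [31, 23]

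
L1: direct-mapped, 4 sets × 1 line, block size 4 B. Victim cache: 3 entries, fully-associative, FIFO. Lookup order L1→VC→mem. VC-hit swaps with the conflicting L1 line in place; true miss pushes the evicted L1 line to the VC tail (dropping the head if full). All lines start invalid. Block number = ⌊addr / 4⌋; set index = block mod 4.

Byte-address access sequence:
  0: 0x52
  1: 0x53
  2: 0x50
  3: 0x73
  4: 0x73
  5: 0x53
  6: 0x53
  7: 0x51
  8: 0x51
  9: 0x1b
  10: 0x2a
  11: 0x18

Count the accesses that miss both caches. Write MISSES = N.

#0 0x52→b20/s0 MISS; vc=[]
#1 0x53→b20/s0 L1-HIT; vc=[]
#2 0x50→b20/s0 L1-HIT; vc=[]
#3 0x73→b28/s0 MISS; vc=[20]
#4 0x73→b28/s0 L1-HIT; vc=[20]
#5 0x53→b20/s0 VC-HIT; vc=[28]
#6 0x53→b20/s0 L1-HIT; vc=[28]
#7 0x51→b20/s0 L1-HIT; vc=[28]
#8 0x51→b20/s0 L1-HIT; vc=[28]
#9 0x1b→b6/s2 MISS; vc=[28]
#10 0x2a→b10/s2 MISS; vc=[28,6]
#11 0x18→b6/s2 VC-HIT; vc=[28,10]

MISSES = 4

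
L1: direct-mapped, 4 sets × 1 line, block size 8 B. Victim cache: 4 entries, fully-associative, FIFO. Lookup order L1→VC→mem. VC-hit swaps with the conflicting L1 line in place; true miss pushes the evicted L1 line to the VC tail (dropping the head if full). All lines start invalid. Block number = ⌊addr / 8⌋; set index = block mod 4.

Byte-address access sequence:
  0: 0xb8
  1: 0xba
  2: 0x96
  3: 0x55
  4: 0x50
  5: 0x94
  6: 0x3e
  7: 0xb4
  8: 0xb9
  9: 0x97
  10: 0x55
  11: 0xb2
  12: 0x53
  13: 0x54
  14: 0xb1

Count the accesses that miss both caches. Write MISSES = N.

MISSES = 5

#0 0xb8→b23/s3 MISS; vc=[]
#1 0xba→b23/s3 L1-HIT; vc=[]
#2 0x96→b18/s2 MISS; vc=[]
#3 0x55→b10/s2 MISS; vc=[18]
#4 0x50→b10/s2 L1-HIT; vc=[18]
#5 0x94→b18/s2 VC-HIT; vc=[10]
#6 0x3e→b7/s3 MISS; vc=[10,23]
#7 0xb4→b22/s2 MISS; vc=[10,23,18]
#8 0xb9→b23/s3 VC-HIT; vc=[10,7,18]
#9 0x97→b18/s2 VC-HIT; vc=[10,7,22]
#10 0x55→b10/s2 VC-HIT; vc=[18,7,22]
#11 0xb2→b22/s2 VC-HIT; vc=[18,7,10]
#12 0x53→b10/s2 VC-HIT; vc=[18,7,22]
#13 0x54→b10/s2 L1-HIT; vc=[18,7,22]
#14 0xb1→b22/s2 VC-HIT; vc=[18,7,10]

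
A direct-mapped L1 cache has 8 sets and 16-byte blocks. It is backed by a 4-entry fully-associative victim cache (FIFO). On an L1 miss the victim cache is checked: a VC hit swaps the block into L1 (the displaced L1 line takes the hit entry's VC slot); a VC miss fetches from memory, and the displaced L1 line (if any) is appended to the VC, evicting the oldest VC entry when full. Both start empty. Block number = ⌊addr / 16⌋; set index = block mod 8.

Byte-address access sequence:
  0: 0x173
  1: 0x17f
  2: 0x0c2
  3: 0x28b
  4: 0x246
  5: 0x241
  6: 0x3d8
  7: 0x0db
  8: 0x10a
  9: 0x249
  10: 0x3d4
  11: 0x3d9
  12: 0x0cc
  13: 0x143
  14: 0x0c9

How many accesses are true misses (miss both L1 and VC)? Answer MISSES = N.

#0 0x173→b23/s7 MISS; vc=[]
#1 0x17f→b23/s7 L1-HIT; vc=[]
#2 0xc2→b12/s4 MISS; vc=[]
#3 0x28b→b40/s0 MISS; vc=[]
#4 0x246→b36/s4 MISS; vc=[12]
#5 0x241→b36/s4 L1-HIT; vc=[12]
#6 0x3d8→b61/s5 MISS; vc=[12]
#7 0xdb→b13/s5 MISS; vc=[12,61]
#8 0x10a→b16/s0 MISS; vc=[12,61,40]
#9 0x249→b36/s4 L1-HIT; vc=[12,61,40]
#10 0x3d4→b61/s5 VC-HIT; vc=[12,13,40]
#11 0x3d9→b61/s5 L1-HIT; vc=[12,13,40]
#12 0xcc→b12/s4 VC-HIT; vc=[36,13,40]
#13 0x143→b20/s4 MISS; vc=[36,13,40,12]
#14 0xc9→b12/s4 VC-HIT; vc=[36,13,40,20]

MISSES = 8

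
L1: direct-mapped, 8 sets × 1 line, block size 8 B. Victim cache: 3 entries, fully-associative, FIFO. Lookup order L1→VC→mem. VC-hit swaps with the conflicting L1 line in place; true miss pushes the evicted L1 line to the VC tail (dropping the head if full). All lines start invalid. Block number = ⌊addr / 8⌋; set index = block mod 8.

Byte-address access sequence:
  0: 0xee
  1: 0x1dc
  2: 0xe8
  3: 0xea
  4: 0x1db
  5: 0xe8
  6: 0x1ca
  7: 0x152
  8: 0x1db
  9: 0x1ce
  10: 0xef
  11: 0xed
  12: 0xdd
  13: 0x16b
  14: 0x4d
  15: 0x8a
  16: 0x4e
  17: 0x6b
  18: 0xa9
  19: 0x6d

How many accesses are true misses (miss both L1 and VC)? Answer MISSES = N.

MISSES = 10

0: 0xee (blk 29, set 5) → MISS  vc=[]
1: 0x1dc (blk 59, set 3) → MISS  vc=[]
2: 0xe8 (blk 29, set 5) → L1-HIT  vc=[]
3: 0xea (blk 29, set 5) → L1-HIT  vc=[]
4: 0x1db (blk 59, set 3) → L1-HIT  vc=[]
5: 0xe8 (blk 29, set 5) → L1-HIT  vc=[]
6: 0x1ca (blk 57, set 1) → MISS  vc=[]
7: 0x152 (blk 42, set 2) → MISS  vc=[]
8: 0x1db (blk 59, set 3) → L1-HIT  vc=[]
9: 0x1ce (blk 57, set 1) → L1-HIT  vc=[]
10: 0xef (blk 29, set 5) → L1-HIT  vc=[]
11: 0xed (blk 29, set 5) → L1-HIT  vc=[]
12: 0xdd (blk 27, set 3) → MISS  vc=[59]
13: 0x16b (blk 45, set 5) → MISS  vc=[59, 29]
14: 0x4d (blk 9, set 1) → MISS  vc=[59, 29, 57]
15: 0x8a (blk 17, set 1) → MISS  vc=[29, 57, 9]
16: 0x4e (blk 9, set 1) → VC-HIT  vc=[29, 57, 17]
17: 0x6b (blk 13, set 5) → MISS  vc=[57, 17, 45]
18: 0xa9 (blk 21, set 5) → MISS  vc=[17, 45, 13]
19: 0x6d (blk 13, set 5) → VC-HIT  vc=[17, 45, 21]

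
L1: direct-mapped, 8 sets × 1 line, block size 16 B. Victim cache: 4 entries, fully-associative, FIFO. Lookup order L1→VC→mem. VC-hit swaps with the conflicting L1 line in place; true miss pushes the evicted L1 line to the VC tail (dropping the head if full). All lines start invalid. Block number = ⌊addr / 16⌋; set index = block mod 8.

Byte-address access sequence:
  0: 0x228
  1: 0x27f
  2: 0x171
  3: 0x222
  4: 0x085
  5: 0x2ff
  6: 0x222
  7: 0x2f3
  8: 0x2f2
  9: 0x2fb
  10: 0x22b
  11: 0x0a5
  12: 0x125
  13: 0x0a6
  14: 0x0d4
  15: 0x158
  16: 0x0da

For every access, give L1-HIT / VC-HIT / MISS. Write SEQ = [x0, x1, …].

#0 0x228→b34/s2 MISS; vc=[]
#1 0x27f→b39/s7 MISS; vc=[]
#2 0x171→b23/s7 MISS; vc=[39]
#3 0x222→b34/s2 L1-HIT; vc=[39]
#4 0x85→b8/s0 MISS; vc=[39]
#5 0x2ff→b47/s7 MISS; vc=[39,23]
#6 0x222→b34/s2 L1-HIT; vc=[39,23]
#7 0x2f3→b47/s7 L1-HIT; vc=[39,23]
#8 0x2f2→b47/s7 L1-HIT; vc=[39,23]
#9 0x2fb→b47/s7 L1-HIT; vc=[39,23]
#10 0x22b→b34/s2 L1-HIT; vc=[39,23]
#11 0xa5→b10/s2 MISS; vc=[39,23,34]
#12 0x125→b18/s2 MISS; vc=[39,23,34,10]
#13 0xa6→b10/s2 VC-HIT; vc=[39,23,34,18]
#14 0xd4→b13/s5 MISS; vc=[39,23,34,18]
#15 0x158→b21/s5 MISS; vc=[23,34,18,13]
#16 0xda→b13/s5 VC-HIT; vc=[23,34,18,21]

SEQ = [MISS, MISS, MISS, L1-HIT, MISS, MISS, L1-HIT, L1-HIT, L1-HIT, L1-HIT, L1-HIT, MISS, MISS, VC-HIT, MISS, MISS, VC-HIT]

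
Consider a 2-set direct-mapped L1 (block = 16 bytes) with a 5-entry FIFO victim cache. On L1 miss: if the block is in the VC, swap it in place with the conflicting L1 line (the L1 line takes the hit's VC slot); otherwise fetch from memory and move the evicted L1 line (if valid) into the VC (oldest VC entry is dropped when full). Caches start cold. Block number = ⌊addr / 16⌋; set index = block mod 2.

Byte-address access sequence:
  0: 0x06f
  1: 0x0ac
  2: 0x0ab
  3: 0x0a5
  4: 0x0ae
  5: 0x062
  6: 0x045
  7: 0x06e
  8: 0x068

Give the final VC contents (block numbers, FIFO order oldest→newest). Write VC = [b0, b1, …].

VC = [10, 4]

  [0] addr=0x6f blk=6 s=0: MISS | VC []
  [1] addr=0xac blk=10 s=0: MISS | VC [6]
  [2] addr=0xab blk=10 s=0: L1-HIT | VC [6]
  [3] addr=0xa5 blk=10 s=0: L1-HIT | VC [6]
  [4] addr=0xae blk=10 s=0: L1-HIT | VC [6]
  [5] addr=0x62 blk=6 s=0: VC-HIT | VC [10]
  [6] addr=0x45 blk=4 s=0: MISS | VC [10, 6]
  [7] addr=0x6e blk=6 s=0: VC-HIT | VC [10, 4]
  [8] addr=0x68 blk=6 s=0: L1-HIT | VC [10, 4]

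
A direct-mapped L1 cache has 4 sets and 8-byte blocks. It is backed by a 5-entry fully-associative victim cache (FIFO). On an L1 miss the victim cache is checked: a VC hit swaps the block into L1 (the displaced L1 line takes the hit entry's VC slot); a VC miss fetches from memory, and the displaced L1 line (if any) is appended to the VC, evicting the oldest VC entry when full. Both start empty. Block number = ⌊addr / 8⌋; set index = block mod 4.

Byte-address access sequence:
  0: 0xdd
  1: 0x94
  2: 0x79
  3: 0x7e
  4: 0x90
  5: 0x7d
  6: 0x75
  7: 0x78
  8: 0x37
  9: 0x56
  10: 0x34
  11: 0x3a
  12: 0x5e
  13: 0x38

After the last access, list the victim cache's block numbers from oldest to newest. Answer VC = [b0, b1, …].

VC = [18, 14, 10, 15, 11]

#0 0xdd→b27/s3 MISS; vc=[]
#1 0x94→b18/s2 MISS; vc=[]
#2 0x79→b15/s3 MISS; vc=[27]
#3 0x7e→b15/s3 L1-HIT; vc=[27]
#4 0x90→b18/s2 L1-HIT; vc=[27]
#5 0x7d→b15/s3 L1-HIT; vc=[27]
#6 0x75→b14/s2 MISS; vc=[27,18]
#7 0x78→b15/s3 L1-HIT; vc=[27,18]
#8 0x37→b6/s2 MISS; vc=[27,18,14]
#9 0x56→b10/s2 MISS; vc=[27,18,14,6]
#10 0x34→b6/s2 VC-HIT; vc=[27,18,14,10]
#11 0x3a→b7/s3 MISS; vc=[27,18,14,10,15]
#12 0x5e→b11/s3 MISS; vc=[18,14,10,15,7]
#13 0x38→b7/s3 VC-HIT; vc=[18,14,10,15,11]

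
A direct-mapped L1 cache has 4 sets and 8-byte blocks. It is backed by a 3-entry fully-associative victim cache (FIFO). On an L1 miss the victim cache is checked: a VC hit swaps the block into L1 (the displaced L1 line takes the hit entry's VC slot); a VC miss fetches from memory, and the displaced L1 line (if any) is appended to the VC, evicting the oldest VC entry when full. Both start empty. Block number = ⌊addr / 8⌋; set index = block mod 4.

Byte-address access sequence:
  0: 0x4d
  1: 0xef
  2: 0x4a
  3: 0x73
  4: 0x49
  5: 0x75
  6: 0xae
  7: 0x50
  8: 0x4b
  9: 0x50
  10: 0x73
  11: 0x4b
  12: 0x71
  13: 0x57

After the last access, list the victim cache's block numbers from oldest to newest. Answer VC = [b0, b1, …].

#0 0x4d→b9/s1 MISS; vc=[]
#1 0xef→b29/s1 MISS; vc=[9]
#2 0x4a→b9/s1 VC-HIT; vc=[29]
#3 0x73→b14/s2 MISS; vc=[29]
#4 0x49→b9/s1 L1-HIT; vc=[29]
#5 0x75→b14/s2 L1-HIT; vc=[29]
#6 0xae→b21/s1 MISS; vc=[29,9]
#7 0x50→b10/s2 MISS; vc=[29,9,14]
#8 0x4b→b9/s1 VC-HIT; vc=[29,21,14]
#9 0x50→b10/s2 L1-HIT; vc=[29,21,14]
#10 0x73→b14/s2 VC-HIT; vc=[29,21,10]
#11 0x4b→b9/s1 L1-HIT; vc=[29,21,10]
#12 0x71→b14/s2 L1-HIT; vc=[29,21,10]
#13 0x57→b10/s2 VC-HIT; vc=[29,21,14]

VC = [29, 21, 14]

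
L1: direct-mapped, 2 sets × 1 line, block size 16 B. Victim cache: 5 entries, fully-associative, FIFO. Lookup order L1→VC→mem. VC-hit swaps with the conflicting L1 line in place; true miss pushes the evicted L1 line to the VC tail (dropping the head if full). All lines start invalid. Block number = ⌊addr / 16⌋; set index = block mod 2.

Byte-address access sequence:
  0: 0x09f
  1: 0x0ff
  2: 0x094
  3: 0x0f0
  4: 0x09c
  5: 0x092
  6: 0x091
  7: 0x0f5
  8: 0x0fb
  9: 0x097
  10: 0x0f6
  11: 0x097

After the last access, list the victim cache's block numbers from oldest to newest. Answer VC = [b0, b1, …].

  [0] addr=0x9f blk=9 s=1: MISS | VC []
  [1] addr=0xff blk=15 s=1: MISS | VC [9]
  [2] addr=0x94 blk=9 s=1: VC-HIT | VC [15]
  [3] addr=0xf0 blk=15 s=1: VC-HIT | VC [9]
  [4] addr=0x9c blk=9 s=1: VC-HIT | VC [15]
  [5] addr=0x92 blk=9 s=1: L1-HIT | VC [15]
  [6] addr=0x91 blk=9 s=1: L1-HIT | VC [15]
  [7] addr=0xf5 blk=15 s=1: VC-HIT | VC [9]
  [8] addr=0xfb blk=15 s=1: L1-HIT | VC [9]
  [9] addr=0x97 blk=9 s=1: VC-HIT | VC [15]
  [10] addr=0xf6 blk=15 s=1: VC-HIT | VC [9]
  [11] addr=0x97 blk=9 s=1: VC-HIT | VC [15]

VC = [15]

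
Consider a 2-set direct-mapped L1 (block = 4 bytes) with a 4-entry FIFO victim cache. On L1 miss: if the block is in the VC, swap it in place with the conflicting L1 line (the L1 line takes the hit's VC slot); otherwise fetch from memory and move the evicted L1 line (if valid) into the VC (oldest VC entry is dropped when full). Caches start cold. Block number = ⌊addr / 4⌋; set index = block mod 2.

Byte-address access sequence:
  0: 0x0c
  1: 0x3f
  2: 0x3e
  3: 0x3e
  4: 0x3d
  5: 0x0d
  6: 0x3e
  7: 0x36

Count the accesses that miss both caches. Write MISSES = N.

#0 0xc→b3/s1 MISS; vc=[]
#1 0x3f→b15/s1 MISS; vc=[3]
#2 0x3e→b15/s1 L1-HIT; vc=[3]
#3 0x3e→b15/s1 L1-HIT; vc=[3]
#4 0x3d→b15/s1 L1-HIT; vc=[3]
#5 0xd→b3/s1 VC-HIT; vc=[15]
#6 0x3e→b15/s1 VC-HIT; vc=[3]
#7 0x36→b13/s1 MISS; vc=[3,15]

MISSES = 3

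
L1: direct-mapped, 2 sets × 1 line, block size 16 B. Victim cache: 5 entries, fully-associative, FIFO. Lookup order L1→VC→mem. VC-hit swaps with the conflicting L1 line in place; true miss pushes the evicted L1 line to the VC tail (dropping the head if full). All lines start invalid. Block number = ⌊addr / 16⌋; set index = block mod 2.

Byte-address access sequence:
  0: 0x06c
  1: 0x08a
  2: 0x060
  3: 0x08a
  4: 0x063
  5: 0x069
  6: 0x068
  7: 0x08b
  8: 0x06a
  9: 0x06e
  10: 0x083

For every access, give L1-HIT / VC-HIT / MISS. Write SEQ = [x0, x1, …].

SEQ = [MISS, MISS, VC-HIT, VC-HIT, VC-HIT, L1-HIT, L1-HIT, VC-HIT, VC-HIT, L1-HIT, VC-HIT]

#0 0x6c→b6/s0 MISS; vc=[]
#1 0x8a→b8/s0 MISS; vc=[6]
#2 0x60→b6/s0 VC-HIT; vc=[8]
#3 0x8a→b8/s0 VC-HIT; vc=[6]
#4 0x63→b6/s0 VC-HIT; vc=[8]
#5 0x69→b6/s0 L1-HIT; vc=[8]
#6 0x68→b6/s0 L1-HIT; vc=[8]
#7 0x8b→b8/s0 VC-HIT; vc=[6]
#8 0x6a→b6/s0 VC-HIT; vc=[8]
#9 0x6e→b6/s0 L1-HIT; vc=[8]
#10 0x83→b8/s0 VC-HIT; vc=[6]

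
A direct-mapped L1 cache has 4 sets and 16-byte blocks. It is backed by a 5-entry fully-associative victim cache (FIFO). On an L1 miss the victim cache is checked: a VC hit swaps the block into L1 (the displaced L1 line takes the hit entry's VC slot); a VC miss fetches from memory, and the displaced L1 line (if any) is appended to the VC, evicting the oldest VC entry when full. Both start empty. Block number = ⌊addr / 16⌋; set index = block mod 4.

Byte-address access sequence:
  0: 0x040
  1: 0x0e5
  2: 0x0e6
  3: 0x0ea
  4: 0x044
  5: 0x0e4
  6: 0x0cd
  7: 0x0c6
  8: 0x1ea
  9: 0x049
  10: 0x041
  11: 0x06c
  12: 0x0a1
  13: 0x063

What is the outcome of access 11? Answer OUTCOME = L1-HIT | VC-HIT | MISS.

OUTCOME = MISS

  [0] addr=0x40 blk=4 s=0: MISS | VC []
  [1] addr=0xe5 blk=14 s=2: MISS | VC []
  [2] addr=0xe6 blk=14 s=2: L1-HIT | VC []
  [3] addr=0xea blk=14 s=2: L1-HIT | VC []
  [4] addr=0x44 blk=4 s=0: L1-HIT | VC []
  [5] addr=0xe4 blk=14 s=2: L1-HIT | VC []
  [6] addr=0xcd blk=12 s=0: MISS | VC [4]
  [7] addr=0xc6 blk=12 s=0: L1-HIT | VC [4]
  [8] addr=0x1ea blk=30 s=2: MISS | VC [4, 14]
  [9] addr=0x49 blk=4 s=0: VC-HIT | VC [12, 14]
  [10] addr=0x41 blk=4 s=0: L1-HIT | VC [12, 14]
  [11] addr=0x6c blk=6 s=2: MISS | VC [12, 14, 30]
  [12] addr=0xa1 blk=10 s=2: MISS | VC [12, 14, 30, 6]
  [13] addr=0x63 blk=6 s=2: VC-HIT | VC [12, 14, 30, 10]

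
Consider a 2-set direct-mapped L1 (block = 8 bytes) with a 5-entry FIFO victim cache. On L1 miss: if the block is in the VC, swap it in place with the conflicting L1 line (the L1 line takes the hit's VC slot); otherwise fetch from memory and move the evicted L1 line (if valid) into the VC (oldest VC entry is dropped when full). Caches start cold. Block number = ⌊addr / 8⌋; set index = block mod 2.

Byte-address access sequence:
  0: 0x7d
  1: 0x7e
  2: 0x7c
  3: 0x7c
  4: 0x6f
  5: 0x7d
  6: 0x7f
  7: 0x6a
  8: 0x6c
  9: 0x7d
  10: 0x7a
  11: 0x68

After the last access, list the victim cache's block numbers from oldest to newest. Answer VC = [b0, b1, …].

0: 0x7d (blk 15, set 1) → MISS  vc=[]
1: 0x7e (blk 15, set 1) → L1-HIT  vc=[]
2: 0x7c (blk 15, set 1) → L1-HIT  vc=[]
3: 0x7c (blk 15, set 1) → L1-HIT  vc=[]
4: 0x6f (blk 13, set 1) → MISS  vc=[15]
5: 0x7d (blk 15, set 1) → VC-HIT  vc=[13]
6: 0x7f (blk 15, set 1) → L1-HIT  vc=[13]
7: 0x6a (blk 13, set 1) → VC-HIT  vc=[15]
8: 0x6c (blk 13, set 1) → L1-HIT  vc=[15]
9: 0x7d (blk 15, set 1) → VC-HIT  vc=[13]
10: 0x7a (blk 15, set 1) → L1-HIT  vc=[13]
11: 0x68 (blk 13, set 1) → VC-HIT  vc=[15]

VC = [15]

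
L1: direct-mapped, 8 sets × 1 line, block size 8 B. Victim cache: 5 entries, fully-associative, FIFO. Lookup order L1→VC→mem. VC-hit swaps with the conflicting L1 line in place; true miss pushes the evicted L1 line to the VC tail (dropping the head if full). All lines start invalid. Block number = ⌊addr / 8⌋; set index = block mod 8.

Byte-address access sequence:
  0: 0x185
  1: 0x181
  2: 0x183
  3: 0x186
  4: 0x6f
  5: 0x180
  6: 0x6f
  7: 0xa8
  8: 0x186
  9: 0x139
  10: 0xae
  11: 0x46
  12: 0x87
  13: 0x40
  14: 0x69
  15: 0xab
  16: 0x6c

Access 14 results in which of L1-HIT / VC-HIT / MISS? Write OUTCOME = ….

OUTCOME = VC-HIT

  [0] addr=0x185 blk=48 s=0: MISS | VC []
  [1] addr=0x181 blk=48 s=0: L1-HIT | VC []
  [2] addr=0x183 blk=48 s=0: L1-HIT | VC []
  [3] addr=0x186 blk=48 s=0: L1-HIT | VC []
  [4] addr=0x6f blk=13 s=5: MISS | VC []
  [5] addr=0x180 blk=48 s=0: L1-HIT | VC []
  [6] addr=0x6f blk=13 s=5: L1-HIT | VC []
  [7] addr=0xa8 blk=21 s=5: MISS | VC [13]
  [8] addr=0x186 blk=48 s=0: L1-HIT | VC [13]
  [9] addr=0x139 blk=39 s=7: MISS | VC [13]
  [10] addr=0xae blk=21 s=5: L1-HIT | VC [13]
  [11] addr=0x46 blk=8 s=0: MISS | VC [13, 48]
  [12] addr=0x87 blk=16 s=0: MISS | VC [13, 48, 8]
  [13] addr=0x40 blk=8 s=0: VC-HIT | VC [13, 48, 16]
  [14] addr=0x69 blk=13 s=5: VC-HIT | VC [21, 48, 16]
  [15] addr=0xab blk=21 s=5: VC-HIT | VC [13, 48, 16]
  [16] addr=0x6c blk=13 s=5: VC-HIT | VC [21, 48, 16]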